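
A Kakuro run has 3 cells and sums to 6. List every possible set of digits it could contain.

{1,2,3}

3 distinct digits from 1–9 sum between 6 and 24.
Only one set works: {1,2,3}.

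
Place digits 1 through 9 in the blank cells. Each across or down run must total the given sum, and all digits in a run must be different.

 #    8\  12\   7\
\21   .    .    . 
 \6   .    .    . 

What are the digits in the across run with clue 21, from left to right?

7, 9, 5

6 in 3 cells must be {1,2,3}.
The 6 across and the 12 down share only 3, so R2C2 = 3.
R1C2 = 12 − 3 = 9 completes the 12 down.
Nothing is forced directly, so branch on R1C1, whose candidates are 5 or 7. If R1C1 = 5: then R1C3 would have to be in {7} for the 21 across but in {1,2,3,4,5,6} for the 7 down — contradiction. So R1C1 = 7.
R1C3 = 21 − 16 = 5 completes the 21 across.
R2C1 = 8 − 7 = 1 completes the 8 down.
R2C3 = 6 − 4 = 2 completes the 6 across.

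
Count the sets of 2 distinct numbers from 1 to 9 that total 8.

3

2 distinct digits from 1–9 sum between 3 and 17.
Enumerating: {1,7}, {2,6}, {3,5}.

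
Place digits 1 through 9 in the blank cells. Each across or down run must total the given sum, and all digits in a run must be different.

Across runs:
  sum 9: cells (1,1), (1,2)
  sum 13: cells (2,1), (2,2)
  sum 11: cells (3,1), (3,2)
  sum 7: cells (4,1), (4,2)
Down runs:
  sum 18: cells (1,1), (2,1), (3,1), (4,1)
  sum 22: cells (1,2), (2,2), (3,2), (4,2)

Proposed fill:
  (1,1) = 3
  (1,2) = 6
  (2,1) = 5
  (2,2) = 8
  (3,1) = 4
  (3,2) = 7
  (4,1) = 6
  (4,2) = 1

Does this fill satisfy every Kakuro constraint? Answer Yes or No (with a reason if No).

Yes

Across: 3+6=9; 5+8=13; 4+7=11; 6+1=7. Down: 3+5+4+6=18; 6+8+7+1=22. No digit repeats within any run.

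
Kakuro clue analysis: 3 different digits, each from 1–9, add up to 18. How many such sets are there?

3 distinct digits from 1–9 sum between 6 and 24.

7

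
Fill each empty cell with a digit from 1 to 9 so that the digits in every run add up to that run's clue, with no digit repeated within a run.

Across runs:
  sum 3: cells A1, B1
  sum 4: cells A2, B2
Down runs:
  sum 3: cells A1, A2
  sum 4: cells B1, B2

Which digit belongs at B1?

3 in 2 cells must be {1,2}; 4 in 2 cells must be {1,3}.
The 3 across and the 4 down share only 1, so B1 = 1.
The 4 across and the 3 down share only 1, so A2 = 1.
B2 = 4 − 1 = 3 completes the 4 across.
A1 = 3 − 1 = 2 completes the 3 across.

1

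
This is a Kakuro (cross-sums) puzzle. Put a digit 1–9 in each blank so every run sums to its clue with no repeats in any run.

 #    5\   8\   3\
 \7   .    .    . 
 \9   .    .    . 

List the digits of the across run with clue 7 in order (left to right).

4 2 1

7 in 3 cells must be {1,2,4}; 3 in 2 cells must be {1,2}.
Nothing is forced directly, so branch on R1C2, whose candidates are 1 or 2. If R1C2 = 1: that forces R1C3 = 2, after which R2C2 would have to be in {1,2,3,4,5,6} for the 9 across but in {7} for the 8 down — contradiction. So R1C2 = 2.
Given what's placed, R1C3 must be 1 to fit the 7 across and 3 down.
R2C2 = 8 − 2 = 6 completes the 8 down.
R2C3 = 3 − 1 = 2 completes the 3 down.
R1C1 = 7 − 3 = 4 completes the 7 across.
R2C1 = 9 − 8 = 1 completes the 9 across.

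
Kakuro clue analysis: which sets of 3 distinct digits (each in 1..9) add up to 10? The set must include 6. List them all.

3 distinct digits from 1–9 sum between 6 and 24.
Keeping only sets containing 6.
Only one set works: {1,3,6}.

{1,3,6}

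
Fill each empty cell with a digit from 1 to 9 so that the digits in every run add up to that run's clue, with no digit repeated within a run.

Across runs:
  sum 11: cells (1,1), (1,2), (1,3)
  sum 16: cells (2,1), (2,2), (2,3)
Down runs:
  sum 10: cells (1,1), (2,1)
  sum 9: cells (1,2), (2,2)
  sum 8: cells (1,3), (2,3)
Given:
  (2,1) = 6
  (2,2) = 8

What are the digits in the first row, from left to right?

4 1 6

(1,1) = 10 − 6 = 4 completes the 10 down.
(1,2) = 9 − 8 = 1 completes the 9 down.
(1,3) = 11 − 5 = 6 completes the 11 across.
(2,3) = 16 − 14 = 2 completes the 16 across.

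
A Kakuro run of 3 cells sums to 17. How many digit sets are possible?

7

3 distinct digits from 1–9 sum between 6 and 24.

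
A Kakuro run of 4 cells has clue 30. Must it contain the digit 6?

The only way to make 30 from 4 distinct digits is {6,7,8,9}, which contains 6.

Yes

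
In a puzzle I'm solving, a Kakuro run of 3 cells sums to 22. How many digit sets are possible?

2

3 distinct digits from 1–9 sum between 6 and 24.
Enumerating: {5,8,9}, {6,7,9}.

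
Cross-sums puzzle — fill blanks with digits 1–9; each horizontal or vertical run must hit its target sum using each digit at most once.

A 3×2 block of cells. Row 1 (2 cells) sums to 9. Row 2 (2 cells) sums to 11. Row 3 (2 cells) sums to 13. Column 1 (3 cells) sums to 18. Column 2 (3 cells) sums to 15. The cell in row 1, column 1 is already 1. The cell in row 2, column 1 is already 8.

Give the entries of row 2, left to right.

8 3

(1,2) = 9 − 1 = 8 completes the 9 across.
(2,2) = 11 − 8 = 3 completes the 11 across.
(3,1) = 18 − 9 = 9 completes the 18 down.
(3,2) = 13 − 9 = 4 completes the 13 across.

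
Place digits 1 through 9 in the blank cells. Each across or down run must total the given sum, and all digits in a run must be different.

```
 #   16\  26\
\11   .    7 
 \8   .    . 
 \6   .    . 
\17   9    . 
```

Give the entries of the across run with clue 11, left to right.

4 7

17 in 2 cells must be {8,9}.
R1C1 = 11 − 7 = 4 completes the 11 across.
R4C2 = 17 − 9 = 8 completes the 17 across.
Nothing is forced directly, so branch on R2C1, whose candidates are 1 or 2. If R2C1 = 1: then R2C2 would have to be in {7} for the 8 across but in {2,5,6,9} for the 26 down — contradiction. So R2C1 = 2.
R2C2 = 8 − 2 = 6 completes the 8 across.
R3C1 = 16 − 15 = 1 completes the 16 down.
R3C2 = 6 − 1 = 5 completes the 6 across.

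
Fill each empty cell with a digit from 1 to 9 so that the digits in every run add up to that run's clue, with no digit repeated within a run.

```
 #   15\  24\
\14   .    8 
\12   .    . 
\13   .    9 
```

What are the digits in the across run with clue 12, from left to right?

24 in 3 cells must be {7,8,9}.
R1C1 = 14 − 8 = 6 completes the 14 across.
R2C2 = 24 − 17 = 7 completes the 24 down.
R3C1 = 13 − 9 = 4 completes the 13 across.
R2C1 = 12 − 7 = 5 completes the 12 across.

5 7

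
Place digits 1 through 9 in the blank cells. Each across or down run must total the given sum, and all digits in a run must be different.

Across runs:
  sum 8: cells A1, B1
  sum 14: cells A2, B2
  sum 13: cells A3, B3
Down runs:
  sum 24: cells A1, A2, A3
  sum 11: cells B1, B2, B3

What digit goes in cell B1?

1

24 in 3 cells must be {7,8,9}.
The 8 across and the 24 down share only 7, so A1 = 7.
B1 = 8 − 7 = 1 completes the 8 across.
Nothing is forced directly, so branch on A2, whose candidates are 8 or 9. If A2 = 9: then B2 would have to be in {5} for the 14 across but in {2,3,4,6,7,8} for the 11 down — contradiction. So A2 = 8.
B2 = 14 − 8 = 6 completes the 14 across.
A3 = 24 − 15 = 9 completes the 24 down.
B3 = 13 − 9 = 4 completes the 13 across.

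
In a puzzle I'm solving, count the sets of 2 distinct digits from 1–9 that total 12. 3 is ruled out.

2

2 distinct digits from 1–9 sum between 3 and 17.
Dropping sets that contain 3.
Enumerating: {4,8}, {5,7}.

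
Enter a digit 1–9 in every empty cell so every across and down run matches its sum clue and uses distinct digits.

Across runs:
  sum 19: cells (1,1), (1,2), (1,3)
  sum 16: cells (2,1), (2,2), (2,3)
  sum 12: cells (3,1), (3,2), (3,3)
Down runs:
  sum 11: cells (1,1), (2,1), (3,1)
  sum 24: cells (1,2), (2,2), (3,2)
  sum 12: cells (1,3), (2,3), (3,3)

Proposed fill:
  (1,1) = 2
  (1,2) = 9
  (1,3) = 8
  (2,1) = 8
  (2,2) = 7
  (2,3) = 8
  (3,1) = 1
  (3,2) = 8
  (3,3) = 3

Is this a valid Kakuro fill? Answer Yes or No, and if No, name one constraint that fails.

No — the across run (2,1)–(2,3) sums to 23, not 16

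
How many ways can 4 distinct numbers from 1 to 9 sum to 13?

3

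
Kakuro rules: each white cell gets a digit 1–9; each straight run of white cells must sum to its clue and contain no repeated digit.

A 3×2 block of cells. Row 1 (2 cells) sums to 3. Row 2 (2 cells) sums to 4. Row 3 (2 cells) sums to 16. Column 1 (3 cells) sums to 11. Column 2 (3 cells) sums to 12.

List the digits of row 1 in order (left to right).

1 2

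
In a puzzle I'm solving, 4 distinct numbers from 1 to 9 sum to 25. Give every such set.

4 distinct digits from 1–9 sum between 10 and 30.

{1,7,8,9}; {2,6,8,9}; {3,5,8,9}; {3,6,7,9}; {4,5,7,9}; {4,6,7,8}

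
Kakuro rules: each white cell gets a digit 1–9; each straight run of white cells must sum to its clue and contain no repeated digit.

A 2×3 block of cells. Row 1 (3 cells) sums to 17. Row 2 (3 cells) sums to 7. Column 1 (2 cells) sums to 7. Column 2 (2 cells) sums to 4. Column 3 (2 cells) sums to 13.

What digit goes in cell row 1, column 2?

3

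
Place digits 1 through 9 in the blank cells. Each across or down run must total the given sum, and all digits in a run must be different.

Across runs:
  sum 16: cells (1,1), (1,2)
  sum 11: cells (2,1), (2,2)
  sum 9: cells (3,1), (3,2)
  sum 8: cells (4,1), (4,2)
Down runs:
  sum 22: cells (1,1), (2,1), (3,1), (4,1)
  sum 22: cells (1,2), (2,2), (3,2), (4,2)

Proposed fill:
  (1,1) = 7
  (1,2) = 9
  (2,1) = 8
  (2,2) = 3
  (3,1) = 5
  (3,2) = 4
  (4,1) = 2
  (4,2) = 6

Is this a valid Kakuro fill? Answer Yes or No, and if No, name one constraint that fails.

Yes

Across: 7+9=16; 8+3=11; 5+4=9; 2+6=8. Down: 7+8+5+2=22; 9+3+4+6=22. No digit repeats within any run.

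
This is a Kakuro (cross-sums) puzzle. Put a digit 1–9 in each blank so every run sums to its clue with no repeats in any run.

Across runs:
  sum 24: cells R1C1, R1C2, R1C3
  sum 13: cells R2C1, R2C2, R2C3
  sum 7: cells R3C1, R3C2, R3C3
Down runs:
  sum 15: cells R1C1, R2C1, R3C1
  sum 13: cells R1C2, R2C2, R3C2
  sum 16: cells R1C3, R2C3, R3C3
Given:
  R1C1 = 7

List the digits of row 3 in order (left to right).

2 1 4

24 in 3 cells must be {7,8,9}; 7 in 3 cells must be {1,2,4}.
R3C1 = 2: the only remaining digit allowed by both the 7 across and the 15 down.
R2C1 = 15 − 9 = 6 completes the 15 down.
No cell is forced outright now. R3C3 can only be 1 or 4 (the digits allowed by both its 7 across and its 16 down). If R3C3 = 1: then R2C3 would have to be in {2,3,4,5} for the 13 across but in {6,7,8,9} for the 16 down — contradiction. So R3C3 = 4.
Given what's placed, R1C3 must be 9 to fit the 24 across and 16 down.
R2C3 = 16 − 13 = 3 completes the 16 down.
R3C2 = 7 − 6 = 1 completes the 7 across.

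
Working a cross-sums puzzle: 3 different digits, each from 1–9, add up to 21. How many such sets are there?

3

3 distinct digits from 1–9 sum between 6 and 24.
Enumerating: {4,8,9}, {5,7,9}, {6,7,8}.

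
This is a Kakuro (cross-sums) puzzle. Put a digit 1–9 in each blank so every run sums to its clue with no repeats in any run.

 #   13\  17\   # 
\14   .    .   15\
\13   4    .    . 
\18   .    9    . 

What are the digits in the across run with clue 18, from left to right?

1 9 8

Nothing is forced directly, so branch on R1C1, whose candidates are 6 or 8. If R1C1 = 6: then R1C2 would have to be in {8} for the 14 across but in {1,2,3,5,6,7} for the 17 down — contradiction. So R1C1 = 8.
R1C2 = 14 − 8 = 6 completes the 14 across.
R2C2 = 17 − 15 = 2 completes the 17 down.
R2C3 = 13 − 6 = 7 completes the 13 across.
R3C1 = 13 − 12 = 1 completes the 13 down.
R3C3 = 18 − 10 = 8 completes the 18 across.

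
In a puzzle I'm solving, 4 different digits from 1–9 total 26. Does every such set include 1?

Counterexample: {2,7,8,9} sums to 26 without using 1.

No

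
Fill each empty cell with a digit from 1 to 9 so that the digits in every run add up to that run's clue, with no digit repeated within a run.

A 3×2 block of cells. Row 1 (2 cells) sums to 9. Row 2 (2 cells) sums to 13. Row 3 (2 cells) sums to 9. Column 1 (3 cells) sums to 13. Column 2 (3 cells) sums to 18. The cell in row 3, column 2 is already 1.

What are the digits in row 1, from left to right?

(1,2) = 8: the only remaining digit allowed by both the 9 across and the 18 down.
(2,2) = 18 − 9 = 9 completes the 18 down.
(3,1) = 9 − 1 = 8 completes the 9 across.
(1,1) = 9 − 8 = 1 completes the 9 across.
(2,1) = 13 − 9 = 4 completes the 13 across.

1 8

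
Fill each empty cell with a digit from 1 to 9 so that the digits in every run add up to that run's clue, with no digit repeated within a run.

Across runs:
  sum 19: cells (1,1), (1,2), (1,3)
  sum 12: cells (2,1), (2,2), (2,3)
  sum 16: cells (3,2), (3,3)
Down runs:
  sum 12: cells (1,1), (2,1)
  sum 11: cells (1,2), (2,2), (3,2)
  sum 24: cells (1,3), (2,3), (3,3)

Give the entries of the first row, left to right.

16 in 2 cells must be {7,9}; 24 in 3 cells must be {7,8,9}.
Only 7 fits (3,2) under both its across sum 16 and down sum 11.
(3,3) = 16 − 7 = 9 completes the 16 across.
Given what's placed, (1,2) must be 3 to fit the 19 across and 11 down.
(1,3) = 7: the only remaining digit allowed by both the 19 across and the 24 down.
(2,2) = 11 − 10 = 1 completes the 11 down.
(2,3) = 24 − 16 = 8 completes the 24 down.
(1,1) = 19 − 10 = 9 completes the 19 across.

9, 3, 7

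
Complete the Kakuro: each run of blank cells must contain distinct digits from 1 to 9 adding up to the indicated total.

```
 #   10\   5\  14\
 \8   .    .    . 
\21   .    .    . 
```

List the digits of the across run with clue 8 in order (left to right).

The 8 across and the 14 down share only 5, so R1C3 = 5.
The 21 across and the 5 down share only 4, so R2C2 = 4.
R2C3 = 14 − 5 = 9 completes the 14 down.
R1C2 = 5 − 4 = 1 completes the 5 down.
R2C1 = 21 − 13 = 8 completes the 21 across.
R1C1 = 8 − 6 = 2 completes the 8 across.

2, 1, 5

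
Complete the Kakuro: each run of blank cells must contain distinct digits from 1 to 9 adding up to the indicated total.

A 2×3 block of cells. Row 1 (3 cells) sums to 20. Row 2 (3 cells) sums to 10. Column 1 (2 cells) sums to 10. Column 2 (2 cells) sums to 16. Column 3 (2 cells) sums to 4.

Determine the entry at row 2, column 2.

16 in 2 cells must be {7,9}; 4 in 2 cells must be {1,3}.
The 20 across and the 4 down share only 3, so (1,3) = 3.
The 10 across and the 16 down share only 7, so (2,2) = 7.
(2,3) = 4 − 3 = 1 completes the 4 down.
(1,2) = 16 − 7 = 9 completes the 16 down.
(2,1) = 10 − 8 = 2 completes the 10 across.
(1,1) = 20 − 12 = 8 completes the 20 across.

7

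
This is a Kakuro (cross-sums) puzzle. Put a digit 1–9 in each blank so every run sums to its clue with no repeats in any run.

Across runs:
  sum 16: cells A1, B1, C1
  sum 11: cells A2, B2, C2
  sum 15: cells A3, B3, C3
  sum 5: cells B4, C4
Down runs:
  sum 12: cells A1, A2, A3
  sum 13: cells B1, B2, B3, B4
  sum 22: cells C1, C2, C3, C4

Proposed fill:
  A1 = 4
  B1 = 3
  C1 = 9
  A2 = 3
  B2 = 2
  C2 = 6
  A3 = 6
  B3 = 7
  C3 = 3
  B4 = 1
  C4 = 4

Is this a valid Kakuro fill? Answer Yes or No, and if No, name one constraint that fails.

No — the across run A3–C3 sums to 16, not 15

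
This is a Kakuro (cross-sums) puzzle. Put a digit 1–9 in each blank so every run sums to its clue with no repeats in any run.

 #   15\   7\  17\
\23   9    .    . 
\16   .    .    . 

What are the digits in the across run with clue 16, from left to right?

6, 1, 9

23 in 3 cells must be {6,8,9}; 17 in 2 cells must be {8,9}.
Given what's placed, R1C2 must be 6 to fit the 23 across and 7 down.
R1C3 = 23 − 15 = 8 completes the 23 across.
R2C1 = 15 − 9 = 6 completes the 15 down.
R2C2 = 7 − 6 = 1 completes the 7 down.
R2C3 = 16 − 7 = 9 completes the 16 across.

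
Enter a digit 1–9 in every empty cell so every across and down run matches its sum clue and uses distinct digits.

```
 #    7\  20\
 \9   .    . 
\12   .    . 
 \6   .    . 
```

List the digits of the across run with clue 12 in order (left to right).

7 in 3 cells must be {1,2,4}.
The 12 across and the 7 down share only 4, so R2C1 = 4.
R2C2 = 12 − 4 = 8 completes the 12 across.
Given what's placed, R3C2 must be 5 to fit the 6 across and 20 down.
R1C2 = 20 − 13 = 7 completes the 20 down.
R3C1 = 6 − 5 = 1 completes the 6 across.
R1C1 = 9 − 7 = 2 completes the 9 across.

4 8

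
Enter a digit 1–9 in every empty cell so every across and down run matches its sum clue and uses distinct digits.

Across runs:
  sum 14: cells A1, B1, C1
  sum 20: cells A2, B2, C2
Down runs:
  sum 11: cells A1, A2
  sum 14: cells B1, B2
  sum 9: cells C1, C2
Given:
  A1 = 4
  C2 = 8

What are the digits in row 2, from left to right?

7, 5, 8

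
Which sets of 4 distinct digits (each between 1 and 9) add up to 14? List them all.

{1,2,3,8}; {1,2,4,7}; {1,2,5,6}; {1,3,4,6}; {2,3,4,5}

4 distinct digits from 1–9 sum between 10 and 30.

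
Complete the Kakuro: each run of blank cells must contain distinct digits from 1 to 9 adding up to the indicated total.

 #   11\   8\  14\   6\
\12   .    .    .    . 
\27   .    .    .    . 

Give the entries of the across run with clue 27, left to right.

Nothing is forced directly, so branch on R2C4, whose candidates are 4 or 5. If R2C4 = 4: that forces R1C4 = 2, R2C2 = 6, after which R1C2 would have to be in {1,3,4,5,6} for the 12 across but in {2} for the 8 down — contradiction. So R2C4 = 5.
R1C4 = 6 − 5 = 1 completes the 6 down.
Nothing is forced directly, so branch on R1C3, whose candidates are 5 or 6. If R1C3 = 6: then R2C3 would have to be in {6,7,9} for the 27 across but in {8} for the 14 down — contradiction. So R1C3 = 5.
R1C2 = 2: the only remaining digit allowed by both the 12 across and the 8 down.
R2C2 = 8 − 2 = 6 completes the 8 down.
R2C3 = 14 − 5 = 9 completes the 14 down.
R1C1 = 12 − 8 = 4 completes the 12 across.
R2C1 = 27 − 20 = 7 completes the 27 across.

7, 6, 9, 5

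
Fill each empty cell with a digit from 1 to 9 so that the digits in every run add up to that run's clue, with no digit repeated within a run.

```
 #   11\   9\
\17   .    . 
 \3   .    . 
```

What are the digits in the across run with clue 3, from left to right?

17 in 2 cells must be {8,9}; 3 in 2 cells must be {1,2}.
The 17 across and the 9 down share only 8, so R1C2 = 8.
The 3 across and the 11 down share only 2, so R2C1 = 2.
R2C2 = 3 − 2 = 1 completes the 3 across.
R1C1 = 17 − 8 = 9 completes the 17 across.

2 1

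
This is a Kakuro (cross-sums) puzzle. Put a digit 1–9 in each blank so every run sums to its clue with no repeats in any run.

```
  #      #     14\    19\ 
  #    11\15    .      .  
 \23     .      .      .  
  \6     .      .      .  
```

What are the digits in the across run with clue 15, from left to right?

7 8

23 in 3 cells must be {6,8,9}; 6 in 3 cells must be {1,2,3}.
Nothing is forced directly, so branch on R3C1, whose candidates are 2 or 3. If R3C1 = 2: that forces R2C1 = 9, R3C3 = 3, after which R2C3 would have to be in {6,8} for the 23 across but in {7,9} for the 19 down — contradiction. So R3C1 = 3.
R2C1 = 11 − 3 = 8 completes the 11 down.
Given what's placed, R3C3 must be 2 to fit the 6 across and 19 down.
R2C3 = 9: the only remaining digit allowed by both the 23 across and the 19 down.
R3C2 = 6 − 5 = 1 completes the 6 across.
R1C3 = 19 − 11 = 8 completes the 19 down.
R2C2 = 23 − 17 = 6 completes the 23 across.
R1C2 = 15 − 8 = 7 completes the 15 across.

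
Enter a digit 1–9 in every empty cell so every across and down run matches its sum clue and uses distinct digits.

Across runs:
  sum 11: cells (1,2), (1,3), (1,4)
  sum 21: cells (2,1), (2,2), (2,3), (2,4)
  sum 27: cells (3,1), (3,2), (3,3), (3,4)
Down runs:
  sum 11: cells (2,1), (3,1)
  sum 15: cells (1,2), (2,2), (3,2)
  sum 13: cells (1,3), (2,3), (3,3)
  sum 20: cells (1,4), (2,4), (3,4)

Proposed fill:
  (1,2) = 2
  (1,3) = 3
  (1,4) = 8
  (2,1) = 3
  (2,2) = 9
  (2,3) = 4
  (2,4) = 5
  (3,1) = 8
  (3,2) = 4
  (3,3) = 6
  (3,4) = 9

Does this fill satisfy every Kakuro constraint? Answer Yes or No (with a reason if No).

No — the down run (1,4)–(3,4) sums to 22, not 20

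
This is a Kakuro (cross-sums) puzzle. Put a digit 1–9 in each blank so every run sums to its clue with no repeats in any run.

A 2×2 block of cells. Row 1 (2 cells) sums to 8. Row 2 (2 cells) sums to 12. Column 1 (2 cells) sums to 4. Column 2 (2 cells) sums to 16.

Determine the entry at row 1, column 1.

1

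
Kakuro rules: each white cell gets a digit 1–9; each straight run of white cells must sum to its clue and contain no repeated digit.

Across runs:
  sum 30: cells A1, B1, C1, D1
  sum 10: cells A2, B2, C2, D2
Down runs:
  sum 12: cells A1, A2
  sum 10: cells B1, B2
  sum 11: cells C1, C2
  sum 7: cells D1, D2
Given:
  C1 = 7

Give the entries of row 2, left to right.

3 2 4 1

30 in 4 cells must be {6,7,8,9}; 10 in 4 cells must be {1,2,3,4}.
Given what's placed, D1 must be 6 to fit the 30 across and 7 down.
C2 = 11 − 7 = 4 completes the 11 down.
D2 = 7 − 6 = 1 completes the 7 down.
Given what's placed, A2 must be 3 to fit the 10 across and 12 down.
B2 = 10 − 8 = 2 completes the 10 across.
A1 = 12 − 3 = 9 completes the 12 down.
B1 = 30 − 22 = 8 completes the 30 across.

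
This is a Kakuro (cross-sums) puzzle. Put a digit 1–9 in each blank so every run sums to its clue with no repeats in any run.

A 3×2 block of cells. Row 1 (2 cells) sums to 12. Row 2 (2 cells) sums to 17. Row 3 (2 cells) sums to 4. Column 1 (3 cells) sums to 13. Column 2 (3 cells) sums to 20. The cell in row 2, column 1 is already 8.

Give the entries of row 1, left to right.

17 in 2 cells must be {8,9}; 4 in 2 cells must be {1,3}.
(2,2) = 17 − 8 = 9 completes the 17 across.
Given what's placed, (3,2) must be 3 to fit the 4 across and 20 down.
(1,2) = 20 − 12 = 8 completes the 20 down.
(3,1) = 4 − 3 = 1 completes the 4 across.
(1,1) = 12 − 8 = 4 completes the 12 across.

4, 8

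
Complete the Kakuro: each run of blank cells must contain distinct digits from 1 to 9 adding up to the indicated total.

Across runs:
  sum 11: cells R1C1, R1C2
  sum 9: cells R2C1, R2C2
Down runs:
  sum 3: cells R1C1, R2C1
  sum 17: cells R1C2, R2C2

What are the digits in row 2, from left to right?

3 in 2 cells must be {1,2}; 17 in 2 cells must be {8,9}.
The 11 across and the 3 down share only 2, so R1C1 = 2.
R1C2 = 11 − 2 = 9 completes the 11 across.
R2C1 = 3 − 2 = 1 completes the 3 down.
R2C2 = 9 − 1 = 8 completes the 9 across.

1, 8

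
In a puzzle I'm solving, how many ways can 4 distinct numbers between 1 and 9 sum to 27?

3

4 distinct digits from 1–9 sum between 10 and 30.
Enumerating: {3,7,8,9}, {4,6,8,9}, {5,6,7,9}.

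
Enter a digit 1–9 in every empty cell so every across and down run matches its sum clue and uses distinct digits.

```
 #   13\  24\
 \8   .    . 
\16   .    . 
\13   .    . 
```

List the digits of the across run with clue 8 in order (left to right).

1 7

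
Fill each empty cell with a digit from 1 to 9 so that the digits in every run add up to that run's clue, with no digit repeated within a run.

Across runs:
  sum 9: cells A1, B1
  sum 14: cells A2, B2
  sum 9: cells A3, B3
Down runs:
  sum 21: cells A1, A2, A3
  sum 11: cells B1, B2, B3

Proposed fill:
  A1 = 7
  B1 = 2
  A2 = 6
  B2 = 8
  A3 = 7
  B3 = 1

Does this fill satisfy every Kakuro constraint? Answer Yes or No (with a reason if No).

No — the down run A1–A3 sums to 20, not 21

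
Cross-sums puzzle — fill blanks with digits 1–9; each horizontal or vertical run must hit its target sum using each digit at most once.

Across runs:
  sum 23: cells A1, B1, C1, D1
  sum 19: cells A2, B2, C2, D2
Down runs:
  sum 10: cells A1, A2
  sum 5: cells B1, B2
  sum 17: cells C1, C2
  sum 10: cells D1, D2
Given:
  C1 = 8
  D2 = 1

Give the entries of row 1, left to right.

17 in 2 cells must be {8,9}.
D1 = 10 − 1 = 9 completes the 10 down.
C2 = 17 − 8 = 9 completes the 17 down.
No cell is forced outright now. A1 can only be 1 or 2 or 4 (the digits allowed by both its 23 across and its 10 down). If A1 = 1: then B1 would have to be in {5} for the 23 across but in {1,2,3,4} for the 5 down — contradiction. If A1 = 2: that forces B1 = 4, after which A2 would have to be in {2,3,4,5,6,7} for the 19 across but in {8} for the 10 down — contradiction. So A1 = 4.
B1 = 23 − 21 = 2 completes the 23 across.
A2 = 10 − 4 = 6 completes the 10 down.
B2 = 19 − 16 = 3 completes the 19 across.

4 2 8 9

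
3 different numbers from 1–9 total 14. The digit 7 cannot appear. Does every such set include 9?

Counterexample: {1,5,8} sums to 14 under that restriction without using 9.

No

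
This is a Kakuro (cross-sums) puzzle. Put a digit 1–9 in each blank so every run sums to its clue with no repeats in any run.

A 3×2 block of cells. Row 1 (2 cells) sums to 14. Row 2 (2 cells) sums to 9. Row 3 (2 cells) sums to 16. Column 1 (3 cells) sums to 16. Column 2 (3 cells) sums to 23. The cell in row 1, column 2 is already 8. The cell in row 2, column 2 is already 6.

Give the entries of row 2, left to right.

16 in 2 cells must be {7,9}; 23 in 3 cells must be {6,8,9}.
(1,1) = 14 − 8 = 6 completes the 14 across.
(2,1) = 9 − 6 = 3 completes the 9 across.
(3,1) = 16 − 9 = 7 completes the 16 down.
(3,2) = 16 − 7 = 9 completes the 16 across.

3 6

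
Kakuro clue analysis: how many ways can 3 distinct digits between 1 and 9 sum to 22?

2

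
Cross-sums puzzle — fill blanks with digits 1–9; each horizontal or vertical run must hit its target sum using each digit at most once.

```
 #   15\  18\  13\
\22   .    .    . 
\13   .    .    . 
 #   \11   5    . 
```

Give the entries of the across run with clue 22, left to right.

R3C3 = 11 − 5 = 6 completes the 11 across.
R1C3 = 5: the only remaining digit allowed by both the 22 across and the 13 down.
R2C3 = 13 − 11 = 2 completes the 13 down.
Given what's placed, R1C2 must be 9 to fit the 22 across and 18 down.
R2C2 = 18 − 14 = 4 completes the 18 down.
R1C1 = 22 − 14 = 8 completes the 22 across.
R2C1 = 13 − 6 = 7 completes the 13 across.

8 9 5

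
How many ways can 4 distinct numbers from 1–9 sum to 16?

4 distinct digits from 1–9 sum between 10 and 30.

8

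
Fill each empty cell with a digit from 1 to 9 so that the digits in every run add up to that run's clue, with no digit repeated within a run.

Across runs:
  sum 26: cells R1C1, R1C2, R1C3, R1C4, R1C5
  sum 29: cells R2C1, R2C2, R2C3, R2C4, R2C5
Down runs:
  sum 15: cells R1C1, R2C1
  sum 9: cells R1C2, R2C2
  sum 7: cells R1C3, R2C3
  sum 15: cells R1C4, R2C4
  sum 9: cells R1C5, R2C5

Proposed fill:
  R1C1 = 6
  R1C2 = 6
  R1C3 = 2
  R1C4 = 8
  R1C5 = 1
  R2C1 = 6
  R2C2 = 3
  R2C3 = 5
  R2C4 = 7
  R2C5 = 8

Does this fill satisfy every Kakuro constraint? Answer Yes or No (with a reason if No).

No — the across run R1C1–R1C5 sums to 23, not 26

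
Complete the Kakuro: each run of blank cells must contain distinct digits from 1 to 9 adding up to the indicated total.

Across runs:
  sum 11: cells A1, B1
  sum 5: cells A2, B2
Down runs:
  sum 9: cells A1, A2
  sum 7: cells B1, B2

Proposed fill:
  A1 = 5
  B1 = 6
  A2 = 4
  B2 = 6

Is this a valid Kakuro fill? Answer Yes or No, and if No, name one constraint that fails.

No — the across run A2–B2 sums to 10, not 5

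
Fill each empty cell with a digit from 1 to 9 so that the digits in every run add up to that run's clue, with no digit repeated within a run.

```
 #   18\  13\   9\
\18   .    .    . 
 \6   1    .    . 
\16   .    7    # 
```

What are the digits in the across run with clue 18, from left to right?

6 in 3 cells must be {1,2,3}; 16 in 2 cells must be {7,9}.
Given what's placed, R2C2 must be 2 to fit the 6 across and 13 down.
R2C3 = 6 − 3 = 3 completes the 6 across.
R3C1 = 16 − 7 = 9 completes the 16 across.
R1C1 = 18 − 10 = 8 completes the 18 down.
R1C2 = 13 − 9 = 4 completes the 13 down.
R1C3 = 18 − 12 = 6 completes the 18 across.

8 4 6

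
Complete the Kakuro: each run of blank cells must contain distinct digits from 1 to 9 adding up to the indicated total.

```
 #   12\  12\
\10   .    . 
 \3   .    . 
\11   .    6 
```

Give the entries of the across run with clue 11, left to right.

5 6

3 in 2 cells must be {1,2}.
R3C1 = 11 − 6 = 5 completes the 11 across.
Given what's placed, R2C1 must be 1 to fit the 3 across and 12 down.
R2C2 = 3 − 1 = 2 completes the 3 across.
R1C1 = 12 − 6 = 6 completes the 12 down.
R1C2 = 10 − 6 = 4 completes the 10 across.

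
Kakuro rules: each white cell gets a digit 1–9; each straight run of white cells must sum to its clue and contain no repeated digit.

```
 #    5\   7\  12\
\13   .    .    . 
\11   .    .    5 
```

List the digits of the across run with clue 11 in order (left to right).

4, 2, 5

R1C3 = 12 − 5 = 7 completes the 12 down.
No cell is forced outright now. R2C1 can only be 2 or 4 (the digits allowed by both its 11 across and its 5 down). If R2C1 = 2: then R1C1 would have to be in {1,2,4,5} for the 13 across but in {3} for the 5 down — contradiction. So R2C1 = 4.
R1C1 = 5 − 4 = 1 completes the 5 down.
R1C2 = 13 − 8 = 5 completes the 13 across.
R2C2 = 11 − 9 = 2 completes the 11 across.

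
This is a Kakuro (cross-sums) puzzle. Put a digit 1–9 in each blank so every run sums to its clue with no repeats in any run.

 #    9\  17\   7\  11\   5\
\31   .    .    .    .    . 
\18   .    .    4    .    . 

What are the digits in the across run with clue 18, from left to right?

2, 8, 4, 3, 1

17 in 2 cells must be {8,9}.
R1C3 = 7 − 4 = 3 completes the 7 down.
R1C5 = 4: the only remaining digit allowed by both the 31 across and the 5 down.
R2C2 = 8: the only remaining digit allowed by both the 18 across and the 17 down.
R2C5 = 5 − 4 = 1 completes the 5 down.
R1C2 = 17 − 8 = 9 completes the 17 down.
No cell is forced outright now. R2C1 can only be 2 or 3 (the digits allowed by both its 18 across and its 9 down). If R2C1 = 3: then R1C1 would have to be in {7,8} for the 31 across but in {6} for the 9 down — contradiction. So R2C1 = 2.
R1C1 = 9 − 2 = 7 completes the 9 down.
R1C4 = 31 − 23 = 8 completes the 31 across.
R2C4 = 18 − 15 = 3 completes the 18 across.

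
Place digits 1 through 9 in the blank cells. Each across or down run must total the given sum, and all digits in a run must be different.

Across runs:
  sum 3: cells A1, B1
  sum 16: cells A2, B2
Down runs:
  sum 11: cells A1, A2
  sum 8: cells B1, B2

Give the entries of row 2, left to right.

9, 7

3 in 2 cells must be {1,2}; 16 in 2 cells must be {7,9}.
The 3 across and the 11 down share only 2, so A1 = 2.
B1 = 3 − 2 = 1 completes the 3 across.
A2 = 11 − 2 = 9 completes the 11 down.
B2 = 16 − 9 = 7 completes the 16 across.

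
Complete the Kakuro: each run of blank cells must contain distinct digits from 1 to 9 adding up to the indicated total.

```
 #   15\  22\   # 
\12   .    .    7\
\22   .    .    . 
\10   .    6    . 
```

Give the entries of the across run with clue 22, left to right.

No cell is forced outright now. R3C3 can only be 1 or 3 (the digits allowed by both its 10 across and its 7 down). If R3C3 = 3: then R2C3 would have to be in {5,6,7,8,9} for the 22 across but in {4} for the 7 down — contradiction. So R3C3 = 1.
R2C3 = 7 − 1 = 6 completes the 7 down.
R3C1 = 10 − 7 = 3 completes the 10 across.
Given what's placed, R2C1 must be 7 to fit the 22 across and 15 down.
R2C2 = 22 − 13 = 9 completes the 22 across.
R1C1 = 15 − 10 = 5 completes the 15 down.
R1C2 = 12 − 5 = 7 completes the 12 across.

7, 9, 6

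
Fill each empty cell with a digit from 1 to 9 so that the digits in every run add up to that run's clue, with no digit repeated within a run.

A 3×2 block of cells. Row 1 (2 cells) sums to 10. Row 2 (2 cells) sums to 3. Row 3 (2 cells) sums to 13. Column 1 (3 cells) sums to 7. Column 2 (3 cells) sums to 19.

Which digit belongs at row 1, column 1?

2

3 in 2 cells must be {1,2}; 7 in 3 cells must be {1,2,4}.
The 3 across and the 19 down share only 2, so (2,2) = 2.
The 13 across and the 7 down share only 4, so (3,1) = 4.
(3,2) = 13 − 4 = 9 completes the 13 across.
(1,2) = 19 − 11 = 8 completes the 19 down.
(2,1) = 3 − 2 = 1 completes the 3 across.
(1,1) = 10 − 8 = 2 completes the 10 across.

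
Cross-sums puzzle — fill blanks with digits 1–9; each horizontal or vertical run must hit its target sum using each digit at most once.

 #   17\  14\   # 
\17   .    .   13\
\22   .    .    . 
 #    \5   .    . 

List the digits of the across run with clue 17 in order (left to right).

17 in 2 cells must be {8,9}.
The 5 across and the 13 down share only 4, so R3C3 = 4.
R2C3 = 13 − 4 = 9 completes the 13 down.
R3C2 = 5 − 4 = 1 completes the 5 across.
R2C1 = 8: the only remaining digit allowed by both the 22 across and the 17 down.
R2C2 = 22 − 17 = 5 completes the 22 across.
R1C1 = 17 − 8 = 9 completes the 17 down.
R1C2 = 17 − 9 = 8 completes the 17 across.

9, 8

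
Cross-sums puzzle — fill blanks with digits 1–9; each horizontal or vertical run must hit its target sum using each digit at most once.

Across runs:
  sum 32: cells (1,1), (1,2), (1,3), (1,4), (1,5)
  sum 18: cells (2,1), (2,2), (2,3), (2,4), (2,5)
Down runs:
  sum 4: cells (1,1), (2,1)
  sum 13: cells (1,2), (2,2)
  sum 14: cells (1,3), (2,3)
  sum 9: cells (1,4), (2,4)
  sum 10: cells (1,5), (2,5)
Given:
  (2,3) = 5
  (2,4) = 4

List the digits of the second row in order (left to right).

1 6 5 4 2

4 in 2 cells must be {1,3}.
Intersecting the 32 across with the 4 down forces (1,1) = 3.
(1,3) = 14 − 5 = 9 completes the 14 down.
(1,4) = 9 − 4 = 5 completes the 9 down.
(2,1) = 4 − 3 = 1 completes the 4 down.
(2,2) = 6: the only remaining digit allowed by both the 18 across and the 13 down.
(2,5) = 18 − 16 = 2 completes the 18 across.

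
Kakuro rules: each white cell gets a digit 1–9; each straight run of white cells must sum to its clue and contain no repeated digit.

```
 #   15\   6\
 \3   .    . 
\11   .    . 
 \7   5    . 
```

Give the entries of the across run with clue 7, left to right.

5 2

3 in 2 cells must be {1,2}; 6 in 3 cells must be {1,2,3}.
R3C2 = 7 − 5 = 2 completes the 7 across.
Given what's placed, R1C2 must be 1 to fit the 3 across and 6 down.
R2C2 = 6 − 3 = 3 completes the 6 down.
R1C1 = 3 − 1 = 2 completes the 3 across.
R2C1 = 11 − 3 = 8 completes the 11 across.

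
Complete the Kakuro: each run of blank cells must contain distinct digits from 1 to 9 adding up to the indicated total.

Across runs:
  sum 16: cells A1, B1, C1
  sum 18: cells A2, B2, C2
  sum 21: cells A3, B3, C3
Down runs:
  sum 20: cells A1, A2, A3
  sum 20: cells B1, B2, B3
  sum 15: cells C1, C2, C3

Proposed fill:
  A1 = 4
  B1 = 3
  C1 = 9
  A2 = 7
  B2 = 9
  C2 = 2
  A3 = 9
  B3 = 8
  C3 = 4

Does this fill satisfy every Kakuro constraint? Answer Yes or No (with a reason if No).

Yes

Across: 4+3+9=16; 7+9+2=18; 9+8+4=21. Down: 4+7+9=20; 3+9+8=20; 9+2+4=15. No digit repeats within any run.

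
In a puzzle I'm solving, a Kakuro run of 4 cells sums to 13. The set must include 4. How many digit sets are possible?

4 distinct digits from 1–9 sum between 10 and 30.
Keeping only sets containing 4.
Enumerating: {1,2,4,6}, {1,3,4,5}.

2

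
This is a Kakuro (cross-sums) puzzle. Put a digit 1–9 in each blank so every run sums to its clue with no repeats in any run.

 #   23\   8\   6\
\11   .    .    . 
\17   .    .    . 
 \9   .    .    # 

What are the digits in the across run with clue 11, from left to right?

23 in 3 cells must be {6,8,9}.
Nothing is forced directly, so branch on R1C1, whose candidates are 6 or 8. If R1C1 = 8: that forces R3C1 = 6, R3C2 = 3, R1C2 = 1, R1C3 = 2, R2C1 = 9, after which R2C2 would have to be in {1,2,3,5,6,7} for the 17 across but in {4} for the 8 down — contradiction. So R1C1 = 6.
Given what's placed, R3C1 must be 8 to fit the 9 across and 23 down.
R3C2 = 9 − 8 = 1 completes the 9 across.
R2C1 = 23 − 14 = 9 completes the 23 down.
No cell is forced outright now. R1C2 can only be 2 or 3 or 4 (the digits allowed by both its 11 across and its 8 down). If R1C2 = 2: then R1C3 would have to be in {3} for the 11 across but in {1,2,4,5} for the 6 down — contradiction. If R1C2 = 3: that forces R1C3 = 2, after which R2C2 would have to be in {1,2,3,5,6,7} for the 17 across but in {4} for the 8 down — contradiction. So R1C2 = 4.
R1C3 = 11 − 10 = 1 completes the 11 across.

6, 4, 1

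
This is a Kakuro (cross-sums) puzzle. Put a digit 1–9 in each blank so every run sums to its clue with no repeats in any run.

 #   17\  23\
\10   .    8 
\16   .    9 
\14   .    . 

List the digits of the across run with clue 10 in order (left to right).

2, 8

16 in 2 cells must be {7,9}; 23 in 3 cells must be {6,8,9}.
R1C1 = 10 − 8 = 2 completes the 10 across.
R2C1 = 16 − 9 = 7 completes the 16 across.
R3C1 = 17 − 9 = 8 completes the 17 down.
R3C2 = 14 − 8 = 6 completes the 14 across.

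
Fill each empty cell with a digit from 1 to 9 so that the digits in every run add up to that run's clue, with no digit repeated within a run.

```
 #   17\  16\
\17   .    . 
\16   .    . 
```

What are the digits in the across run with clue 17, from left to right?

8 9

17 in 2 cells must be {8,9}; 16 in 2 cells must be {7,9}.
The 17 across and the 16 down share only 9, so R1C2 = 9.
The 16 across and the 17 down share only 9, so R2C1 = 9.
R2C2 = 16 − 9 = 7 completes the 16 across.
R1C1 = 17 − 9 = 8 completes the 17 across.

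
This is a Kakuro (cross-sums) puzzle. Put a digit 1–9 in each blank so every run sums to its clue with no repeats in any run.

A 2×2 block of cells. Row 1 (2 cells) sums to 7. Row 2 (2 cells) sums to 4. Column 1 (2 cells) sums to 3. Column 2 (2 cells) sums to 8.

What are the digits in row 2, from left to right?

1 3

4 in 2 cells must be {1,3}; 3 in 2 cells must be {1,2}.
The 4 across and the 3 down share only 1, so (2,1) = 1.
(2,2) = 4 − 1 = 3 completes the 4 across.
(1,1) = 3 − 1 = 2 completes the 3 down.
(1,2) = 7 − 2 = 5 completes the 7 across.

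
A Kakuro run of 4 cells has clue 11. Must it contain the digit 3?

The only way to make 11 from 4 distinct digits is {1,2,3,5}, which contains 3.

Yes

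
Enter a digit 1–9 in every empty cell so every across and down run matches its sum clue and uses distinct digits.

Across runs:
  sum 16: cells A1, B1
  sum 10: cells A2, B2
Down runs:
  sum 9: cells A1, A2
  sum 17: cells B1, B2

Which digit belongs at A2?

16 in 2 cells must be {7,9}; 17 in 2 cells must be {8,9}.
The 16 across and the 9 down share only 7, so A1 = 7.
B1 = 16 − 7 = 9 completes the 16 across.
A2 = 9 − 7 = 2 completes the 9 down.
B2 = 10 − 2 = 8 completes the 10 across.

2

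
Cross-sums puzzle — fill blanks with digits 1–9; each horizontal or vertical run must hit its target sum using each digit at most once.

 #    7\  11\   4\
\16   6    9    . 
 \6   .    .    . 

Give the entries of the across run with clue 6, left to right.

6 in 3 cells must be {1,2,3}; 4 in 2 cells must be {1,3}.
R1C3 = 16 − 15 = 1 completes the 16 across.
R2C1 = 7 − 6 = 1 completes the 7 down.
R2C2 = 11 − 9 = 2 completes the 11 down.
R2C3 = 6 − 3 = 3 completes the 6 across.

1 2 3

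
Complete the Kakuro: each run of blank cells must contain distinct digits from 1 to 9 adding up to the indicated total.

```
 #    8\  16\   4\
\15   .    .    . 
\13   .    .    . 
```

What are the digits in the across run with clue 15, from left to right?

5, 7, 3

16 in 2 cells must be {7,9}; 4 in 2 cells must be {1,3}.
Nothing is forced directly, so branch on R1C2, whose candidates are 7 or 9. If R1C2 = 9: that forces R1C3 = 1, R2C2 = 7, after which R2C3 would have to be in {1,2,4,5} for the 13 across but in {3} for the 4 down — contradiction. So R1C2 = 7.
Given what's placed, R1C3 must be 3 to fit the 15 across and 4 down.
R2C2 = 16 − 7 = 9 completes the 16 down.
R2C3 = 4 − 3 = 1 completes the 4 down.
R1C1 = 15 − 10 = 5 completes the 15 across.
R2C1 = 13 − 10 = 3 completes the 13 across.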